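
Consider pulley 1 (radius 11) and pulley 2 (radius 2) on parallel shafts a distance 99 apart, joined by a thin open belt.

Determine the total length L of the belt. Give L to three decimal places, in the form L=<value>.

L=239.659

open belt: β = asin((r2−r1)/C) = asin(-9/99) = -5.2159°
wrap1 = π − 2β = 190.4318°
wrap2 = π + 2β = 169.5682°
tangent length = C·cosβ = 98.5901
L = r1·wrap1 + r2·wrap2 + 2·C·cosβ = 11·3.3237 + 2·2.9595 + 2·98.5901 = 239.6595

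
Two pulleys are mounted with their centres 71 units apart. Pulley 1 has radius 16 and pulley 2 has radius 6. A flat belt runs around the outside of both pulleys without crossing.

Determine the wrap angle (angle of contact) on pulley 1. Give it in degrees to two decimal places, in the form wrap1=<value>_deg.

wrap1=196.19_deg

open belt: β = asin((r2−r1)/C) = asin(-10/71) = -8.0967°
wrap1 = π − 2β = 196.1935°
wrap2 = π + 2β = 163.8065°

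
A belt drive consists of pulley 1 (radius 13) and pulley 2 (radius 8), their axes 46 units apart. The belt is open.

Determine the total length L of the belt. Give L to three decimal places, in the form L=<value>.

open belt: β = asin((r2−r1)/C) = asin(-5/46) = -6.2401°
wrap1 = π − 2β = 192.4803°
wrap2 = π + 2β = 167.5197°
tangent length = C·cosβ = 45.7275
L = r1·wrap1 + r2·wrap2 + 2·C·cosβ = 13·3.3594 + 8·2.9238 + 2·45.7275 = 158.5175

L=158.517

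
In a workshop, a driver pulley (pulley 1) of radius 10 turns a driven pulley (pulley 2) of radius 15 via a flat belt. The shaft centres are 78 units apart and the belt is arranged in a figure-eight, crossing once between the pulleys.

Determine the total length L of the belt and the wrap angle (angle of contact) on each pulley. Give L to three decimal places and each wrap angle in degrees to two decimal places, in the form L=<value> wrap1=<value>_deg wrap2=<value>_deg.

crossed belt: β = asin((r1+r2)/C) = asin(25/78) = 18.6939°
wrap1 = wrap2 = π + 2β = 217.3879°
tangent length = C·cosβ = 73.8850
L = (r1+r2)·wrap + 2·C·cosβ = 25·3.7941 + 2·73.8850 = 242.6234

L=242.623 wrap1=217.39_deg wrap2=217.39_deg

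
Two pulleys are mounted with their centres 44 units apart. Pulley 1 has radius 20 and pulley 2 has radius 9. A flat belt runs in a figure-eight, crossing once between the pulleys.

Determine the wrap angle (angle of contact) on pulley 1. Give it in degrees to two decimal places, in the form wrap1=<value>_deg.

crossed belt: β = asin((r1+r2)/C) = asin(29/44) = 41.2306°
wrap1 = wrap2 = π + 2β = 262.4612°

wrap1=262.46_deg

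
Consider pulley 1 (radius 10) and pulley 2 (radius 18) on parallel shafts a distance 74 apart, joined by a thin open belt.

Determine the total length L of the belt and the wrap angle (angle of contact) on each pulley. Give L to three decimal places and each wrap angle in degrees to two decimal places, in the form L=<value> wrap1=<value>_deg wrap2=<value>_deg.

L=236.830 wrap1=167.59_deg wrap2=192.41_deg

open belt: β = asin((r2−r1)/C) = asin(8/74) = 6.2063°
wrap1 = π − 2β = 167.5875°
wrap2 = π + 2β = 192.4125°
tangent length = C·cosβ = 73.5663
L = r1·wrap1 + r2·wrap2 + 2·C·cosβ = 10·2.9250 + 18·3.3582 + 2·73.5663 = 236.8303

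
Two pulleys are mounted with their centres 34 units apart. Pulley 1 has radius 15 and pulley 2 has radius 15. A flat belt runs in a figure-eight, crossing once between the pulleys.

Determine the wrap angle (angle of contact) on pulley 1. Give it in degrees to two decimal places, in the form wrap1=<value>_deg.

wrap1=303.86_deg

crossed belt: β = asin((r1+r2)/C) = asin(30/34) = 61.9275°
wrap1 = wrap2 = π + 2β = 303.8550°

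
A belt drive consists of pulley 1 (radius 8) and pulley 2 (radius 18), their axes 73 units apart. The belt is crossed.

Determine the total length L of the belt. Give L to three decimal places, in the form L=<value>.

crossed belt: β = asin((r1+r2)/C) = asin(26/73) = 20.8648°
wrap1 = wrap2 = π + 2β = 221.7296°
tangent length = C·cosβ = 68.2129
L = (r1+r2)·wrap + 2·C·cosβ = 26·3.8699 + 2·68.2129 = 237.0435

L=237.044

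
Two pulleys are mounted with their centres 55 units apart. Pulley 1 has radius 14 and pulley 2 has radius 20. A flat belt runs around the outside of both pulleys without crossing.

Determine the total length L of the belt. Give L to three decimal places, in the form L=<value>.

L=217.469

open belt: β = asin((r2−r1)/C) = asin(6/55) = 6.2629°
wrap1 = π − 2β = 167.4742°
wrap2 = π + 2β = 192.5258°
tangent length = C·cosβ = 54.6717
L = r1·wrap1 + r2·wrap2 + 2·C·cosβ = 14·2.9230 + 20·3.3602 + 2·54.6717 = 217.4693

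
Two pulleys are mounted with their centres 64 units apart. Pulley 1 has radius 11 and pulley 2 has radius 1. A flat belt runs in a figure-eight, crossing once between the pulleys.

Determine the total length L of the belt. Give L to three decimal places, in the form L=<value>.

crossed belt: β = asin((r1+r2)/C) = asin(12/64) = 10.8069°
wrap1 = wrap2 = π + 2β = 201.6138°
tangent length = C·cosβ = 62.8649
L = (r1+r2)·wrap + 2·C·cosβ = 12·3.5188 + 2·62.8649 = 167.9558

L=167.956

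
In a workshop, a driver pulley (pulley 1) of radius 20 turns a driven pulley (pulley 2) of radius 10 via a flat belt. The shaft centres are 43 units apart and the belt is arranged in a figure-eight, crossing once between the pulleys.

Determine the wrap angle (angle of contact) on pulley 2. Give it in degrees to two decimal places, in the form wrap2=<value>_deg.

wrap2=268.48_deg

crossed belt: β = asin((r1+r2)/C) = asin(30/43) = 44.2407°
wrap1 = wrap2 = π + 2β = 268.4814°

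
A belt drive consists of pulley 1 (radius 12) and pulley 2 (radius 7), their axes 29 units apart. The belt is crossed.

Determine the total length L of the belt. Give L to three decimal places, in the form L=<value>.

L=130.656

crossed belt: β = asin((r1+r2)/C) = asin(19/29) = 40.9327°
wrap1 = wrap2 = π + 2β = 261.8654°
tangent length = C·cosβ = 21.9089
L = (r1+r2)·wrap + 2·C·cosβ = 19·4.5704 + 2·21.9089 = 130.6557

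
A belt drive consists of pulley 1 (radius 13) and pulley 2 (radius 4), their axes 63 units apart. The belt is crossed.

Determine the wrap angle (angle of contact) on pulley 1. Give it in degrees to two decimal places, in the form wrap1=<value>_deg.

wrap1=211.31_deg

crossed belt: β = asin((r1+r2)/C) = asin(17/63) = 15.6548°
wrap1 = wrap2 = π + 2β = 211.3096°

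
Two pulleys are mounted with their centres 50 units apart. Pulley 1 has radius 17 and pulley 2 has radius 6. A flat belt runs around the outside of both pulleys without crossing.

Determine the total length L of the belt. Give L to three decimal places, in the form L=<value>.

open belt: β = asin((r2−r1)/C) = asin(-11/50) = -12.7090°
wrap1 = π − 2β = 205.4181°
wrap2 = π + 2β = 154.5819°
tangent length = C·cosβ = 48.7750
L = r1·wrap1 + r2·wrap2 + 2·C·cosβ = 17·3.5852 + 6·2.6980 + 2·48.7750 = 174.6865

L=174.687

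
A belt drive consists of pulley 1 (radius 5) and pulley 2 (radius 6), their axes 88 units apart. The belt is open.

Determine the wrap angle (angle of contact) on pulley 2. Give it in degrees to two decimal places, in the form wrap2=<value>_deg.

wrap2=181.30_deg

open belt: β = asin((r2−r1)/C) = asin(1/88) = 0.6511°
wrap1 = π − 2β = 178.6978°
wrap2 = π + 2β = 181.3022°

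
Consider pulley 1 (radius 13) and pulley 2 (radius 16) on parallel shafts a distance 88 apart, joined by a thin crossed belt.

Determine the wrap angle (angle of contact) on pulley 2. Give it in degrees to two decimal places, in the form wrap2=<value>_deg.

wrap2=218.48_deg

crossed belt: β = asin((r1+r2)/C) = asin(29/88) = 19.2412°
wrap1 = wrap2 = π + 2β = 218.4824°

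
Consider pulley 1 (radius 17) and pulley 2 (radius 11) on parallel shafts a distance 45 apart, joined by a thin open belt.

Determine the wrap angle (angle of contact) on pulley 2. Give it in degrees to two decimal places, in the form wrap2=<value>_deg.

open belt: β = asin((r2−r1)/C) = asin(-6/45) = -7.6623°
wrap1 = π − 2β = 195.3245°
wrap2 = π + 2β = 164.6755°

wrap2=164.68_deg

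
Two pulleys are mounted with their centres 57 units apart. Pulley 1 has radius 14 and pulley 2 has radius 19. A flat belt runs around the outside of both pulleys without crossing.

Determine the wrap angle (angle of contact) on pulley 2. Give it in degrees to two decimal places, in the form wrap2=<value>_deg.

wrap2=190.06_deg

open belt: β = asin((r2−r1)/C) = asin(5/57) = 5.0324°
wrap1 = π − 2β = 169.9352°
wrap2 = π + 2β = 190.0648°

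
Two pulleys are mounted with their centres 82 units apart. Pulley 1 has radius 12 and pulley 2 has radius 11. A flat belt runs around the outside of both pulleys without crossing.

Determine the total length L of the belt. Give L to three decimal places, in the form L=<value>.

L=236.269

open belt: β = asin((r2−r1)/C) = asin(-1/82) = -0.6987°
wrap1 = π − 2β = 181.3975°
wrap2 = π + 2β = 178.6025°
tangent length = C·cosβ = 81.9939
L = r1·wrap1 + r2·wrap2 + 2·C·cosβ = 12·3.1660 + 11·3.1172 + 2·81.9939 = 236.2688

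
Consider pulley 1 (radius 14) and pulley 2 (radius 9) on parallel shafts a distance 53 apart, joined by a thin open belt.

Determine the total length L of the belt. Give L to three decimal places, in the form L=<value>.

open belt: β = asin((r2−r1)/C) = asin(-5/53) = -5.4133°
wrap1 = π − 2β = 190.8266°
wrap2 = π + 2β = 169.1734°
tangent length = C·cosβ = 52.7636
L = r1·wrap1 + r2·wrap2 + 2·C·cosβ = 14·3.3306 + 9·2.9526 + 2·52.7636 = 178.7287

L=178.729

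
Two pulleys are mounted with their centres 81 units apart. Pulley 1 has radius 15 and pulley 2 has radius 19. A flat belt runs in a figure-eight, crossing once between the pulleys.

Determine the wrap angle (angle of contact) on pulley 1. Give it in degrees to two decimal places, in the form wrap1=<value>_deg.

wrap1=229.64_deg

crossed belt: β = asin((r1+r2)/C) = asin(34/81) = 24.8190°
wrap1 = wrap2 = π + 2β = 229.6380°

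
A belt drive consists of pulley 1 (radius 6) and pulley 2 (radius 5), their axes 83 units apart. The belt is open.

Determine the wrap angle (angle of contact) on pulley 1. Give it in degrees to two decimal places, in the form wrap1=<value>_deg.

open belt: β = asin((r2−r1)/C) = asin(-1/83) = -0.6903°
wrap1 = π − 2β = 181.3807°
wrap2 = π + 2β = 178.6193°

wrap1=181.38_deg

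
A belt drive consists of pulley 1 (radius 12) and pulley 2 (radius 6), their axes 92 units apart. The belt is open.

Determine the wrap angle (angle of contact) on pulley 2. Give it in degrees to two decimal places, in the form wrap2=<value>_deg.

open belt: β = asin((r2−r1)/C) = asin(-6/92) = -3.7393°
wrap1 = π − 2β = 187.4787°
wrap2 = π + 2β = 172.5213°

wrap2=172.52_deg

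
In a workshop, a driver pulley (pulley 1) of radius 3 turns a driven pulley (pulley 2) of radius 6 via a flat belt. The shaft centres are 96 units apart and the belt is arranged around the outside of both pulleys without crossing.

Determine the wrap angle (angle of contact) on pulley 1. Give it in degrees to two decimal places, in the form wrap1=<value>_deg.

open belt: β = asin((r2−r1)/C) = asin(3/96) = 1.7908°
wrap1 = π − 2β = 176.4184°
wrap2 = π + 2β = 183.5816°

wrap1=176.42_deg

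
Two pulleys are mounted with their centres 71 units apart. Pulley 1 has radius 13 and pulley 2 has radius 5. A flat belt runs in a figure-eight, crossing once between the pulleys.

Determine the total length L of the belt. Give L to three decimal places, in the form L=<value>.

L=203.137

crossed belt: β = asin((r1+r2)/C) = asin(18/71) = 14.6860°
wrap1 = wrap2 = π + 2β = 209.3719°
tangent length = C·cosβ = 68.6804
L = (r1+r2)·wrap + 2·C·cosβ = 18·3.6542 + 2·68.6804 = 203.1370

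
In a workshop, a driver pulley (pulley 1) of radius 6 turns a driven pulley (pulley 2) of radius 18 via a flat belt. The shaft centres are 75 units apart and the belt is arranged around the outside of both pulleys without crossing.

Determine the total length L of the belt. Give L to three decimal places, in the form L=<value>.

L=227.322

open belt: β = asin((r2−r1)/C) = asin(12/75) = 9.2069°
wrap1 = π − 2β = 161.5862°
wrap2 = π + 2β = 198.4138°
tangent length = C·cosβ = 74.0338
L = r1·wrap1 + r2·wrap2 + 2·C·cosβ = 6·2.8202 + 18·3.4630 + 2·74.0338 = 227.3224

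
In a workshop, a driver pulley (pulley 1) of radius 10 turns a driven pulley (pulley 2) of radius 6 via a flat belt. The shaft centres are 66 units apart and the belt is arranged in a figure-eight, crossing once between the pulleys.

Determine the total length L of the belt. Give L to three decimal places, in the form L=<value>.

L=186.164

crossed belt: β = asin((r1+r2)/C) = asin(16/66) = 14.0297°
wrap1 = wrap2 = π + 2β = 208.0593°
tangent length = C·cosβ = 64.0312
L = (r1+r2)·wrap + 2·C·cosβ = 16·3.6313 + 2·64.0312 = 186.1636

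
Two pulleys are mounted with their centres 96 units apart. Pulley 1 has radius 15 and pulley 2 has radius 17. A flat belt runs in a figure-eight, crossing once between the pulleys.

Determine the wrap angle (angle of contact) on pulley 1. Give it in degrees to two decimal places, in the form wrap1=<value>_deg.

wrap1=218.94_deg

crossed belt: β = asin((r1+r2)/C) = asin(32/96) = 19.4712°
wrap1 = wrap2 = π + 2β = 218.9424°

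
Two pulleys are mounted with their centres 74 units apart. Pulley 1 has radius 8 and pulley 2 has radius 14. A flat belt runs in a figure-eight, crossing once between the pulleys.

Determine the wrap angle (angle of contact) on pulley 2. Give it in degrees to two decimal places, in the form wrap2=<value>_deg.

wrap2=214.59_deg

crossed belt: β = asin((r1+r2)/C) = asin(22/74) = 17.2953°
wrap1 = wrap2 = π + 2β = 214.5907°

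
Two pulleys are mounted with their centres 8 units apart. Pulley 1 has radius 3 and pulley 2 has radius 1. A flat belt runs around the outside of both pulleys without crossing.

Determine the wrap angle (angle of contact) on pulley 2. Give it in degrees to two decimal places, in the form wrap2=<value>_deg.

open belt: β = asin((r2−r1)/C) = asin(-2/8) = -14.4775°
wrap1 = π − 2β = 208.9550°
wrap2 = π + 2β = 151.0450°

wrap2=151.04_deg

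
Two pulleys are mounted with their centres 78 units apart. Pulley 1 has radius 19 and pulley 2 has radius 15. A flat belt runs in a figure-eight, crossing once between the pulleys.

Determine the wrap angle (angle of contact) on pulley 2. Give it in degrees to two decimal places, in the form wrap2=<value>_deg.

crossed belt: β = asin((r1+r2)/C) = asin(34/78) = 25.8424°
wrap1 = wrap2 = π + 2β = 231.6848°

wrap2=231.68_deg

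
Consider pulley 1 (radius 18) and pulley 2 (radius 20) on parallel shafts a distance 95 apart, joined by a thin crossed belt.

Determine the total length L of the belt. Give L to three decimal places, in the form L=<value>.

L=324.794

crossed belt: β = asin((r1+r2)/C) = asin(38/95) = 23.5782°
wrap1 = wrap2 = π + 2β = 227.1564°
tangent length = C·cosβ = 87.0689
L = (r1+r2)·wrap + 2·C·cosβ = 38·3.9646 + 2·87.0689 = 324.7937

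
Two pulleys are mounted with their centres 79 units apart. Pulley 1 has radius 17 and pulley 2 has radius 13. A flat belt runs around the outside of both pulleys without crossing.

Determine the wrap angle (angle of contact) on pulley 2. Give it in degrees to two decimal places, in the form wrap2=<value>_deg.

wrap2=174.20_deg

open belt: β = asin((r2−r1)/C) = asin(-4/79) = -2.9023°
wrap1 = π − 2β = 185.8046°
wrap2 = π + 2β = 174.1954°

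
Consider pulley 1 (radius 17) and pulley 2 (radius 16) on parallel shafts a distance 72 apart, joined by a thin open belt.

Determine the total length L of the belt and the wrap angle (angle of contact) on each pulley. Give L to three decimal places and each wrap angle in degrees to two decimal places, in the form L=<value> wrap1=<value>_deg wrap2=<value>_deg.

L=247.686 wrap1=181.59_deg wrap2=178.41_deg

open belt: β = asin((r2−r1)/C) = asin(-1/72) = -0.7958°
wrap1 = π − 2β = 181.5916°
wrap2 = π + 2β = 178.4084°
tangent length = C·cosβ = 71.9931
L = r1·wrap1 + r2·wrap2 + 2·C·cosβ = 17·3.1694 + 16·3.1138 + 2·71.9931 = 247.6864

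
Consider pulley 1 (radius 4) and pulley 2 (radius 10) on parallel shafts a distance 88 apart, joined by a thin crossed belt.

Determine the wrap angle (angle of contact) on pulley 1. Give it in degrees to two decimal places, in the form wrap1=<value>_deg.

wrap1=198.31_deg

crossed belt: β = asin((r1+r2)/C) = asin(14/88) = 9.1541°
wrap1 = wrap2 = π + 2β = 198.3083°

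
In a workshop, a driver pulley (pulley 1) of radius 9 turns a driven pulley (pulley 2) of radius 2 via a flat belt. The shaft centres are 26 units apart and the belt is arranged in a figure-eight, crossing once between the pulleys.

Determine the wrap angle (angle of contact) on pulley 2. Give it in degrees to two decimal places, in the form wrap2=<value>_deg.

wrap2=230.06_deg

crossed belt: β = asin((r1+r2)/C) = asin(11/26) = 25.0290°
wrap1 = wrap2 = π + 2β = 230.0580°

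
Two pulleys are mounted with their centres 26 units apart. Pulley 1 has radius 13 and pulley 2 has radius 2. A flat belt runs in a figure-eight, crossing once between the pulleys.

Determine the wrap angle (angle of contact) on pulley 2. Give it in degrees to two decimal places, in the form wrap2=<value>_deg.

crossed belt: β = asin((r1+r2)/C) = asin(15/26) = 35.2344°
wrap1 = wrap2 = π + 2β = 250.4688°

wrap2=250.47_deg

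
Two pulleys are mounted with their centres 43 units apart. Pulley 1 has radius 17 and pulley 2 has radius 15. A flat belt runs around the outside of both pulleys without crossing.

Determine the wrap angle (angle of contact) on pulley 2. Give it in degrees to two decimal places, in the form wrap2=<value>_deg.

wrap2=174.67_deg

open belt: β = asin((r2−r1)/C) = asin(-2/43) = -2.6659°
wrap1 = π − 2β = 185.3318°
wrap2 = π + 2β = 174.6682°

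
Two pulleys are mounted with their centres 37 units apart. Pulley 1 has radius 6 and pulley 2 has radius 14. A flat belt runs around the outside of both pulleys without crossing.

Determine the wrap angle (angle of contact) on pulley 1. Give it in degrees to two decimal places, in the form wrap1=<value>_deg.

wrap1=155.03_deg

open belt: β = asin((r2−r1)/C) = asin(8/37) = 12.4869°
wrap1 = π − 2β = 155.0262°
wrap2 = π + 2β = 204.9738°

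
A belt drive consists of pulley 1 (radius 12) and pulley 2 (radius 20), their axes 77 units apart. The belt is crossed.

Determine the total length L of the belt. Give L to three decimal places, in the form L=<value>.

L=268.032

crossed belt: β = asin((r1+r2)/C) = asin(32/77) = 24.5561°
wrap1 = wrap2 = π + 2β = 229.1123°
tangent length = C·cosβ = 70.0357
L = (r1+r2)·wrap + 2·C·cosβ = 32·3.9988 + 2·70.0357 = 268.0318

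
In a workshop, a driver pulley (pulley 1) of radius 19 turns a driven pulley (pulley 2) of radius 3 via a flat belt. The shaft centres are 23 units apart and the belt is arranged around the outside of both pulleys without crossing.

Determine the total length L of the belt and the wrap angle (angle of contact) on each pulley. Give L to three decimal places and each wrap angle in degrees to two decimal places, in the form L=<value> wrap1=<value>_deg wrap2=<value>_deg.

open belt: β = asin((r2−r1)/C) = asin(-16/23) = -44.0792°
wrap1 = π − 2β = 268.1584°
wrap2 = π + 2β = 91.8416°
tangent length = C·cosβ = 16.5227
L = r1·wrap1 + r2·wrap2 + 2·C·cosβ = 19·4.6802 + 3·1.6029 + 2·16.5227 = 126.7789

L=126.779 wrap1=268.16_deg wrap2=91.84_deg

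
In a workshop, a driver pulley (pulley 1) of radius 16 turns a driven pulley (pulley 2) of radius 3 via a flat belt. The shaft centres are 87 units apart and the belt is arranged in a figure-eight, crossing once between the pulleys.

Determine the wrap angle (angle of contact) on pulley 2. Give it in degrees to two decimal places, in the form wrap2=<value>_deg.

wrap2=205.23_deg

crossed belt: β = asin((r1+r2)/C) = asin(19/87) = 12.6145°
wrap1 = wrap2 = π + 2β = 205.2291°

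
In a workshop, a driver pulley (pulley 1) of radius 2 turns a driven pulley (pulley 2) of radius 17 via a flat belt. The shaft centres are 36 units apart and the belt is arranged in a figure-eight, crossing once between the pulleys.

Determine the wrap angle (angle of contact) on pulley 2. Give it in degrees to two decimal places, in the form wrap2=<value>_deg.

crossed belt: β = asin((r1+r2)/C) = asin(19/36) = 31.8554°
wrap1 = wrap2 = π + 2β = 243.7109°

wrap2=243.71_deg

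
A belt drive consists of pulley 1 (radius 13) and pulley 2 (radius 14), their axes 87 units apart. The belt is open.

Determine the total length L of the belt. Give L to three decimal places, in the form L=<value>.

open belt: β = asin((r2−r1)/C) = asin(1/87) = 0.6586°
wrap1 = π − 2β = 178.6828°
wrap2 = π + 2β = 181.3172°
tangent length = C·cosβ = 86.9943
L = r1·wrap1 + r2·wrap2 + 2·C·cosβ = 13·3.1186 + 14·3.1646 + 2·86.9943 = 258.8345

L=258.834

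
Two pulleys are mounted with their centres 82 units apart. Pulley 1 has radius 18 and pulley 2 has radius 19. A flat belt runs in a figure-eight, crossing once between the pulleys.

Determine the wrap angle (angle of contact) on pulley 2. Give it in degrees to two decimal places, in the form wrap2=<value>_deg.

wrap2=233.64_deg

crossed belt: β = asin((r1+r2)/C) = asin(37/82) = 26.8220°
wrap1 = wrap2 = π + 2β = 233.6439°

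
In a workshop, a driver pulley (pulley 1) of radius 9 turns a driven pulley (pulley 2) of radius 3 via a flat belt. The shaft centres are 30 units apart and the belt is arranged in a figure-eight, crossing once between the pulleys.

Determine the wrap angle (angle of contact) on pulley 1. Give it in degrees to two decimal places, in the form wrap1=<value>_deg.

wrap1=227.16_deg

crossed belt: β = asin((r1+r2)/C) = asin(12/30) = 23.5782°
wrap1 = wrap2 = π + 2β = 227.1564°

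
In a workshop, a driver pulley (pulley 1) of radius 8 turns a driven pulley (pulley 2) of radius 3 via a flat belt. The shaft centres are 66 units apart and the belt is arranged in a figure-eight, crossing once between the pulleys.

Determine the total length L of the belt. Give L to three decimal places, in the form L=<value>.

L=168.395

crossed belt: β = asin((r1+r2)/C) = asin(11/66) = 9.5941°
wrap1 = wrap2 = π + 2β = 199.1881°
tangent length = C·cosβ = 65.0769
L = (r1+r2)·wrap + 2·C·cosβ = 11·3.4765 + 2·65.0769 = 168.3951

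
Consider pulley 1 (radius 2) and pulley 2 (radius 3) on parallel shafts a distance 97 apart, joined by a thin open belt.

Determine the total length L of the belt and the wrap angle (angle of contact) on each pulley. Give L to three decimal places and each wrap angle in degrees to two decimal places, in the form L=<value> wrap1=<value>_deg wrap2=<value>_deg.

open belt: β = asin((r2−r1)/C) = asin(1/97) = 0.5907°
wrap1 = π − 2β = 178.8186°
wrap2 = π + 2β = 181.1814°
tangent length = C·cosβ = 96.9948
L = r1·wrap1 + r2·wrap2 + 2·C·cosβ = 2·3.1210 + 3·3.1622 + 2·96.9948 = 209.7183

L=209.718 wrap1=178.82_deg wrap2=181.18_deg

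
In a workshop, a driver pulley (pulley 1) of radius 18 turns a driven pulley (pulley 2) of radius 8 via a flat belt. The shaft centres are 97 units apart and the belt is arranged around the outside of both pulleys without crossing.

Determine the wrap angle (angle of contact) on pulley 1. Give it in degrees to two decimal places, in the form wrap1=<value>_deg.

wrap1=191.83_deg

open belt: β = asin((r2−r1)/C) = asin(-10/97) = -5.9173°
wrap1 = π − 2β = 191.8346°
wrap2 = π + 2β = 168.1654°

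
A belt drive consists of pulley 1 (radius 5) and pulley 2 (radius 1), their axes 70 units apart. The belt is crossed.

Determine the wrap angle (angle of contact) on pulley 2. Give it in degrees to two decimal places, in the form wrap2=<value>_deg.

wrap2=189.83_deg

crossed belt: β = asin((r1+r2)/C) = asin(6/70) = 4.9171°
wrap1 = wrap2 = π + 2β = 189.8342°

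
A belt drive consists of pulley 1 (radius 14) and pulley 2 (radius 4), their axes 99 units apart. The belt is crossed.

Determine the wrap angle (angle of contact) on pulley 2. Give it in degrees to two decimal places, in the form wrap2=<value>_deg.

wrap2=200.95_deg

crossed belt: β = asin((r1+r2)/C) = asin(18/99) = 10.4757°
wrap1 = wrap2 = π + 2β = 200.9514°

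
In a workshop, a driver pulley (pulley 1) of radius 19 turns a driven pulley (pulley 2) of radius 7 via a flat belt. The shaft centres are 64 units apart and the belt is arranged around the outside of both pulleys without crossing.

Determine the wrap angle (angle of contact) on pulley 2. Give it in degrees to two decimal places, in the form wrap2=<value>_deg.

wrap2=158.39_deg

open belt: β = asin((r2−r1)/C) = asin(-12/64) = -10.8069°
wrap1 = π − 2β = 201.6138°
wrap2 = π + 2β = 158.3862°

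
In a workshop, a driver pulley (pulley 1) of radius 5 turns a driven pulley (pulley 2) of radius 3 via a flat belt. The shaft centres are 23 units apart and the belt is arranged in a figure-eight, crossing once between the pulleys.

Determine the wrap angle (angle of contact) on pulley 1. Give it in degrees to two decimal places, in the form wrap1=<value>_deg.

crossed belt: β = asin((r1+r2)/C) = asin(8/23) = 20.3544°
wrap1 = wrap2 = π + 2β = 220.7088°

wrap1=220.71_deg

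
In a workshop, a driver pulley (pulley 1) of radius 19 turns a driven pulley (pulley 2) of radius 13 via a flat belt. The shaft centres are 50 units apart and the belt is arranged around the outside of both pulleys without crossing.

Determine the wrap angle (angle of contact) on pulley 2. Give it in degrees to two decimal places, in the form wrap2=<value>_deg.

open belt: β = asin((r2−r1)/C) = asin(-6/50) = -6.8921°
wrap1 = π − 2β = 193.7842°
wrap2 = π + 2β = 166.2158°

wrap2=166.22_deg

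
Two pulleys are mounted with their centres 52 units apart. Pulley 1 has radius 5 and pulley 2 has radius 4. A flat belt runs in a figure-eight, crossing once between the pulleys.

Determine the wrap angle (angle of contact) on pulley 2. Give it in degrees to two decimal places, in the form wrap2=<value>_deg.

wrap2=199.93_deg

crossed belt: β = asin((r1+r2)/C) = asin(9/52) = 9.9668°
wrap1 = wrap2 = π + 2β = 199.9335°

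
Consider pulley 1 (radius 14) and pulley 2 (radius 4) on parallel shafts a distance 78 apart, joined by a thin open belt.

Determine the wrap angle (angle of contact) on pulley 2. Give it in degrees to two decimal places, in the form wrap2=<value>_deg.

open belt: β = asin((r2−r1)/C) = asin(-10/78) = -7.3659°
wrap1 = π − 2β = 194.7318°
wrap2 = π + 2β = 165.2682°

wrap2=165.27_deg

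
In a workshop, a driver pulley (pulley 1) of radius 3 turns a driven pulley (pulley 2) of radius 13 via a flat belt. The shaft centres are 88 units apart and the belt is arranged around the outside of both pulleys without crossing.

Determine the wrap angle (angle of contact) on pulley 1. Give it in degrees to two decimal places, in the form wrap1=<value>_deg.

open belt: β = asin((r2−r1)/C) = asin(10/88) = 6.5250°
wrap1 = π − 2β = 166.9500°
wrap2 = π + 2β = 193.0500°

wrap1=166.95_deg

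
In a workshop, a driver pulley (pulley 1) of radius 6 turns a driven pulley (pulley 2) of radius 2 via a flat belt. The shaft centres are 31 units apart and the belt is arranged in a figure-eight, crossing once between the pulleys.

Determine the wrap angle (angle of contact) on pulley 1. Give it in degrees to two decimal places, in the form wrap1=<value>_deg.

wrap1=209.91_deg

crossed belt: β = asin((r1+r2)/C) = asin(8/31) = 14.9552°
wrap1 = wrap2 = π + 2β = 209.9105°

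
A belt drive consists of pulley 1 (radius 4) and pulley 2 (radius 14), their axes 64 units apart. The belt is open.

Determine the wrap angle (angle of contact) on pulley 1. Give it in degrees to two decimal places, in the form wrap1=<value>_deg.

open belt: β = asin((r2−r1)/C) = asin(10/64) = 8.9893°
wrap1 = π − 2β = 162.0214°
wrap2 = π + 2β = 197.9786°

wrap1=162.02_deg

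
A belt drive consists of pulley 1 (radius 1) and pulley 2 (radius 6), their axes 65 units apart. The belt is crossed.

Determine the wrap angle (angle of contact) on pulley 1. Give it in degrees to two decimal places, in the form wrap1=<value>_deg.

crossed belt: β = asin((r1+r2)/C) = asin(7/65) = 6.1823°
wrap1 = wrap2 = π + 2β = 192.3646°

wrap1=192.36_deg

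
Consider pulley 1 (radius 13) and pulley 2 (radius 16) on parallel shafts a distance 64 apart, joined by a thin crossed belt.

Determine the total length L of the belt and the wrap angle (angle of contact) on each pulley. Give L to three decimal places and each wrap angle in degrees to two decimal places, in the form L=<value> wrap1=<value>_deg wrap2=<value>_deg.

L=232.487 wrap1=233.89_deg wrap2=233.89_deg

crossed belt: β = asin((r1+r2)/C) = asin(29/64) = 26.9444°
wrap1 = wrap2 = π + 2β = 233.8887°
tangent length = C·cosβ = 57.0526
L = (r1+r2)·wrap + 2·C·cosβ = 29·4.0821 + 2·57.0526 = 232.4869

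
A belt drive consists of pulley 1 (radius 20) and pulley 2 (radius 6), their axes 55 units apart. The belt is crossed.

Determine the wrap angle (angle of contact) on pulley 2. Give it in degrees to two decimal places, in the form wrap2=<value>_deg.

wrap2=236.42_deg

crossed belt: β = asin((r1+r2)/C) = asin(26/55) = 28.2115°
wrap1 = wrap2 = π + 2β = 236.4230°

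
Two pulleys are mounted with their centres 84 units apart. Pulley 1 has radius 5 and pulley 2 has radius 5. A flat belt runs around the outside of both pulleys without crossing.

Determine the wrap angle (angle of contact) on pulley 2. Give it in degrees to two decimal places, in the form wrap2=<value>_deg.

wrap2=180.00_deg

open belt: β = asin((r2−r1)/C) = asin(0/84) = 0.0000°
wrap1 = π − 2β = 180.0000°
wrap2 = π + 2β = 180.0000°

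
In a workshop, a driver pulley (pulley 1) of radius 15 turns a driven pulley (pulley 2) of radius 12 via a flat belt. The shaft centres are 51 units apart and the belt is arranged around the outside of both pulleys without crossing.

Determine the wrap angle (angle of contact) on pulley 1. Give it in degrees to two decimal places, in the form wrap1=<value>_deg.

open belt: β = asin((r2−r1)/C) = asin(-3/51) = -3.3723°
wrap1 = π − 2β = 186.7446°
wrap2 = π + 2β = 173.2554°

wrap1=186.74_deg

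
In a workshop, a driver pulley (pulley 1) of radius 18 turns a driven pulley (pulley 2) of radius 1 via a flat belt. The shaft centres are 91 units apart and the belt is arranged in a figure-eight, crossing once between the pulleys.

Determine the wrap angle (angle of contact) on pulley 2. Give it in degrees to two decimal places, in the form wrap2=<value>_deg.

wrap2=204.10_deg

crossed belt: β = asin((r1+r2)/C) = asin(19/91) = 12.0515°
wrap1 = wrap2 = π + 2β = 204.1030°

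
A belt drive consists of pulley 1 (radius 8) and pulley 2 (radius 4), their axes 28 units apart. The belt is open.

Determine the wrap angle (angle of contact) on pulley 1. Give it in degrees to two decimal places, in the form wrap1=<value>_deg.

wrap1=196.43_deg

open belt: β = asin((r2−r1)/C) = asin(-4/28) = -8.2132°
wrap1 = π − 2β = 196.4264°
wrap2 = π + 2β = 163.5736°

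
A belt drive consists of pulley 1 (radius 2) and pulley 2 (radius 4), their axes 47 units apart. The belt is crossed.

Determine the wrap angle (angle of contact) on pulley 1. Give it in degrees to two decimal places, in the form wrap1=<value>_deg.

crossed belt: β = asin((r1+r2)/C) = asin(6/47) = 7.3344°
wrap1 = wrap2 = π + 2β = 194.6687°

wrap1=194.67_deg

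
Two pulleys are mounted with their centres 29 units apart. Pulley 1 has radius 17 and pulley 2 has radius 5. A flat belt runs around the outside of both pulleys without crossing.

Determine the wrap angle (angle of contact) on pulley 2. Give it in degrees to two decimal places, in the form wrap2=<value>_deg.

open belt: β = asin((r2−r1)/C) = asin(-12/29) = -24.4433°
wrap1 = π − 2β = 228.8867°
wrap2 = π + 2β = 131.1133°

wrap2=131.11_deg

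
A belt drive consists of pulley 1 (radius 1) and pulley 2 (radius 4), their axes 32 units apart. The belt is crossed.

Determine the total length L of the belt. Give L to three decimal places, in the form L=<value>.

crossed belt: β = asin((r1+r2)/C) = asin(5/32) = 8.9893°
wrap1 = wrap2 = π + 2β = 197.9786°
tangent length = C·cosβ = 31.6070
L = (r1+r2)·wrap + 2·C·cosβ = 5·3.4554 + 2·31.6070 = 80.4908

L=80.491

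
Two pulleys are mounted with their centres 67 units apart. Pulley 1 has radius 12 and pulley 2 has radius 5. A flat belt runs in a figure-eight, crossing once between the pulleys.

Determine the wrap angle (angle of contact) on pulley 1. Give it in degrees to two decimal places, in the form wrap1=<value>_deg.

wrap1=209.40_deg

crossed belt: β = asin((r1+r2)/C) = asin(17/67) = 14.6984°
wrap1 = wrap2 = π + 2β = 209.3968°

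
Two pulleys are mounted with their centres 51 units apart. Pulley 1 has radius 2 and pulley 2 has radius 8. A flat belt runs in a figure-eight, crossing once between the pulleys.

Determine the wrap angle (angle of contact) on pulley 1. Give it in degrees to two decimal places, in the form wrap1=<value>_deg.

crossed belt: β = asin((r1+r2)/C) = asin(10/51) = 11.3077°
wrap1 = wrap2 = π + 2β = 202.6155°

wrap1=202.62_deg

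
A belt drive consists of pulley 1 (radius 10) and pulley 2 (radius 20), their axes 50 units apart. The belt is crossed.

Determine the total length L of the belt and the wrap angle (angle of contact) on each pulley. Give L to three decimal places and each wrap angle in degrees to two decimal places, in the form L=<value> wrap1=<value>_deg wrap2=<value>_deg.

crossed belt: β = asin((r1+r2)/C) = asin(30/50) = 36.8699°
wrap1 = wrap2 = π + 2β = 253.7398°
tangent length = C·cosβ = 40.0000
L = (r1+r2)·wrap + 2·C·cosβ = 30·4.4286 + 2·40.0000 = 212.8578

L=212.858 wrap1=253.74_deg wrap2=253.74_deg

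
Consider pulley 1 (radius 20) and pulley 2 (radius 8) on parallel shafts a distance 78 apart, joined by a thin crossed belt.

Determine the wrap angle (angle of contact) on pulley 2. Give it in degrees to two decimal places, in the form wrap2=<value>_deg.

wrap2=222.07_deg

crossed belt: β = asin((r1+r2)/C) = asin(28/78) = 21.0372°
wrap1 = wrap2 = π + 2β = 222.0744°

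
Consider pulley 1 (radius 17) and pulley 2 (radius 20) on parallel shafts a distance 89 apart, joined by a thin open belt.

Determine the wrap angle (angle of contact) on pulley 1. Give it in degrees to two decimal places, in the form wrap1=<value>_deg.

open belt: β = asin((r2−r1)/C) = asin(3/89) = 1.9317°
wrap1 = π − 2β = 176.1366°
wrap2 = π + 2β = 183.8634°

wrap1=176.14_deg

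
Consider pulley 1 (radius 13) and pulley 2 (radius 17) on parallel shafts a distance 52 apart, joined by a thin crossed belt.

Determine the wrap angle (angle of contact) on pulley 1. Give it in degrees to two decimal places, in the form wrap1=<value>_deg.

wrap1=250.47_deg

crossed belt: β = asin((r1+r2)/C) = asin(30/52) = 35.2344°
wrap1 = wrap2 = π + 2β = 250.4688°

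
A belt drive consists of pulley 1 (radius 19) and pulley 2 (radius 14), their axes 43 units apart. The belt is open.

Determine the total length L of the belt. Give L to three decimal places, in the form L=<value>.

L=190.255

open belt: β = asin((r2−r1)/C) = asin(-5/43) = -6.6774°
wrap1 = π − 2β = 193.3548°
wrap2 = π + 2β = 166.6452°
tangent length = C·cosβ = 42.7083
L = r1·wrap1 + r2·wrap2 + 2·C·cosβ = 19·3.3747 + 14·2.9085 + 2·42.7083 = 190.2546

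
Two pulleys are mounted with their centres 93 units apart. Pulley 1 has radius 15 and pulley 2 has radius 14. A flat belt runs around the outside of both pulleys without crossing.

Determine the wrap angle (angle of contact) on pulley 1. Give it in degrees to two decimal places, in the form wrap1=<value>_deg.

wrap1=181.23_deg

open belt: β = asin((r2−r1)/C) = asin(-1/93) = -0.6161°
wrap1 = π − 2β = 181.2322°
wrap2 = π + 2β = 178.7678°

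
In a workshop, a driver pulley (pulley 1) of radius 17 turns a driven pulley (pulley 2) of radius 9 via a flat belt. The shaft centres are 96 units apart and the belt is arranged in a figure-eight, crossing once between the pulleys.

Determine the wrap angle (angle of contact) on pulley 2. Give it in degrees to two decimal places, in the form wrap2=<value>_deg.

wrap2=211.43_deg

crossed belt: β = asin((r1+r2)/C) = asin(26/96) = 15.7139°
wrap1 = wrap2 = π + 2β = 211.4277°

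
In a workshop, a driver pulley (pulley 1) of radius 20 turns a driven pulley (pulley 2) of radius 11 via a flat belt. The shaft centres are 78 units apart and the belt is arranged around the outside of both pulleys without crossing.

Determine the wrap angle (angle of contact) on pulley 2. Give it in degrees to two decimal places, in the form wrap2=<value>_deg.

wrap2=166.75_deg

open belt: β = asin((r2−r1)/C) = asin(-9/78) = -6.6258°
wrap1 = π − 2β = 193.2516°
wrap2 = π + 2β = 166.7484°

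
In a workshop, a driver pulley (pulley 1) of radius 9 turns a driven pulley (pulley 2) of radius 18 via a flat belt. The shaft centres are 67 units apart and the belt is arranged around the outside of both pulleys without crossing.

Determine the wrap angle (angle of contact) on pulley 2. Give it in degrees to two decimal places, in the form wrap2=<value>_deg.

wrap2=195.44_deg

open belt: β = asin((r2−r1)/C) = asin(9/67) = 7.7198°
wrap1 = π − 2β = 164.5604°
wrap2 = π + 2β = 195.4396°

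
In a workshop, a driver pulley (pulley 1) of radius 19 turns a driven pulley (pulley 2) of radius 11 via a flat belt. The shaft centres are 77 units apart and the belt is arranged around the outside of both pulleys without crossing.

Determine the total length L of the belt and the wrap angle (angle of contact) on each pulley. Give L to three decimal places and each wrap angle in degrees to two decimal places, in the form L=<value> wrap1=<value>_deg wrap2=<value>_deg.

L=249.080 wrap1=191.93_deg wrap2=168.07_deg

open belt: β = asin((r2−r1)/C) = asin(-8/77) = -5.9636°
wrap1 = π − 2β = 191.9271°
wrap2 = π + 2β = 168.0729°
tangent length = C·cosβ = 76.5833
L = r1·wrap1 + r2·wrap2 + 2·C·cosβ = 19·3.3498 + 11·2.9334 + 2·76.5833 = 249.0797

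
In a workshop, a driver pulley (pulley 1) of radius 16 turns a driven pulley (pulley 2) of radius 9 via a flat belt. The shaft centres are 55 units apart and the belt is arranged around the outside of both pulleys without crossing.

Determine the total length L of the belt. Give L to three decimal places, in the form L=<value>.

L=189.432

open belt: β = asin((r2−r1)/C) = asin(-7/55) = -7.3120°
wrap1 = π − 2β = 194.6240°
wrap2 = π + 2β = 165.3760°
tangent length = C·cosβ = 54.5527
L = r1·wrap1 + r2·wrap2 + 2·C·cosβ = 16·3.3968 + 9·2.8864 + 2·54.5527 = 189.4319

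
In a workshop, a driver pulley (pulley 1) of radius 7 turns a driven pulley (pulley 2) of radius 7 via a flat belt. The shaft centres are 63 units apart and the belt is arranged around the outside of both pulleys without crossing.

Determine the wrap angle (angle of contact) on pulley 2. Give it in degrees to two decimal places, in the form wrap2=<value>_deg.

open belt: β = asin((r2−r1)/C) = asin(0/63) = 0.0000°
wrap1 = π − 2β = 180.0000°
wrap2 = π + 2β = 180.0000°

wrap2=180.00_deg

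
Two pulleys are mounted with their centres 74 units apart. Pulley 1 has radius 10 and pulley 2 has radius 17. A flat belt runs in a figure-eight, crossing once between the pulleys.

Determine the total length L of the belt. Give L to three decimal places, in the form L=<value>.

L=242.788

crossed belt: β = asin((r1+r2)/C) = asin(27/74) = 21.3993°
wrap1 = wrap2 = π + 2β = 222.7985°
tangent length = C·cosβ = 68.8985
L = (r1+r2)·wrap + 2·C·cosβ = 27·3.8886 + 2·68.8985 = 242.7883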